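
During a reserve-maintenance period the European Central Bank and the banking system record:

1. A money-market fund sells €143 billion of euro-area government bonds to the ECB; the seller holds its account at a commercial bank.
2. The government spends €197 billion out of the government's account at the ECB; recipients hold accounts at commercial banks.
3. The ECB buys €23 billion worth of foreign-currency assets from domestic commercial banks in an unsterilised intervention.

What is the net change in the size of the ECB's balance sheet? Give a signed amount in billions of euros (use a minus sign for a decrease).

ECB balance sheet:
  Assets:      Securities +€143B, Foreign assets +€23B
  Liabilities: Bank reserves +€363B, Government deposits −€197B
Change in total ECB assets = +€166 billion.

+€166 billion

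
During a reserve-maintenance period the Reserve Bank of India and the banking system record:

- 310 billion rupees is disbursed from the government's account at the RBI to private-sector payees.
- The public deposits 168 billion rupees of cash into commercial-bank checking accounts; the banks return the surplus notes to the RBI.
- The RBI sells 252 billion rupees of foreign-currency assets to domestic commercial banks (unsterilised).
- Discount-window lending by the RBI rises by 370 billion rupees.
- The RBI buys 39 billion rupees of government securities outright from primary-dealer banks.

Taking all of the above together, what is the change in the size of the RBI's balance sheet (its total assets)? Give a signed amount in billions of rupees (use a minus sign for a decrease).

+157 billion

RBI balance sheet:
  Assets:      Securities +39B, Loans to banks +370B, Foreign assets −252B
  Liabilities: Bank reserves +635B, Currency in circulation −168B, Government deposits −310B
Commercial banking system:
  Assets:      Reserves at CB +635B, Securities −39B, Foreign assets +252B
  Liabilities: Checkable deposits +478B, Borrowings from CB +370B
Change in total RBI assets = +157 billion.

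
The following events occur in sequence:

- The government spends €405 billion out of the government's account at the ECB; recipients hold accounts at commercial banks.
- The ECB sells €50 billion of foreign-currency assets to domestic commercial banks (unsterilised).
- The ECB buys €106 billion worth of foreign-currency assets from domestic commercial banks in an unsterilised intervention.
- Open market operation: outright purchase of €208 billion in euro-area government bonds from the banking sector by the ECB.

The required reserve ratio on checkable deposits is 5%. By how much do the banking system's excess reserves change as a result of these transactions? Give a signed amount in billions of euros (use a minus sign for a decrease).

Government spending €405 billion: reserves +€405B, deposits +€405B.
FX sale €50 billion: reserves −€50B, deposits 0.
FX purchase €106 billion: reserves +€106B, deposits 0.
OMO purchase (from banks) €208 billion: reserves +€208B, deposits 0.
Totals: Δreserves = +€669B, Δdeposits = +€405B.
Δrequired reserves = 5% × +€405B = +€20.25B.
Δexcess reserves = Δreserves − Δrequired = +€669B − (+€20.25B) = +€648.75 billion.

+€648.75 billion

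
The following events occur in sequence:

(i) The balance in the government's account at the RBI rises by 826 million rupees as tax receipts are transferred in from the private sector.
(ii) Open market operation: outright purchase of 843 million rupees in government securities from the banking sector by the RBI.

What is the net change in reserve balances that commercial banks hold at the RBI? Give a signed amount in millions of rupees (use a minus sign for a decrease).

+17 million

Government account inflow 826 million rupees: funds move from bank reserves into the government account → −826M.
OMO purchase (from banks) 843 million rupees: the RBI pays by crediting reserve accounts → +843M.
Net: −826 + 843 = +17 million.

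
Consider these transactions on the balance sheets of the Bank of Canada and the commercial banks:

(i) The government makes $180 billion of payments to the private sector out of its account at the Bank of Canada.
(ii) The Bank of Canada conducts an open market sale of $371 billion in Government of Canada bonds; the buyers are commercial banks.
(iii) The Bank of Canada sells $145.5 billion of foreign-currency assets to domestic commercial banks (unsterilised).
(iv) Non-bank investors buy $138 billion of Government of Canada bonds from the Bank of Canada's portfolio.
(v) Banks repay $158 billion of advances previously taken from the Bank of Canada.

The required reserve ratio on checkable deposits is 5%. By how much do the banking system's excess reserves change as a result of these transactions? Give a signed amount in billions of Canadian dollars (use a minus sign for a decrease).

Government spending $180 billion: reserves +$180B, deposits +$180B.
OMO sale (to banks) $371 billion: reserves −$371B, deposits 0.
FX sale $145.5 billion: reserves −$145.5B, deposits 0.
Asset sale (to non-banks) $138 billion: reserves −$138B, deposits −$138B.
Discount-window repayment $158 billion: reserves −$158B, deposits 0.
Totals: Δreserves = −$632.5B, Δdeposits = +$42B.
Δrequired reserves = 5% × +$42B = +$2.1B.
Δexcess reserves = Δreserves − Δrequired = −$632.5B − (+$2.1B) = -$634.6 billion.

-$634.6 billion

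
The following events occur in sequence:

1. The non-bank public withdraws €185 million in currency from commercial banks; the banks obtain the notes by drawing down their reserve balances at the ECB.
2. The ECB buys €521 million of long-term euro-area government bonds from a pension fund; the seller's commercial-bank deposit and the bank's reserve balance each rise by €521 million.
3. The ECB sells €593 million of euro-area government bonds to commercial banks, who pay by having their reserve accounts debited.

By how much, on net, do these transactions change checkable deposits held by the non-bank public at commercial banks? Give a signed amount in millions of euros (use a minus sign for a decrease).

Currency withdrawal €185 million: non-bank counterparties' bank balances fall → −€185M.
Asset purchase (from non-banks) €521 million: non-bank counterparties' bank balances rise → +€521M.
OMO sale (to banks) €593 million: the counterparty is a bank, so public deposits are unchanged → 0.
Net: −185 + 521 + 0 = +€336 million.

+€336 million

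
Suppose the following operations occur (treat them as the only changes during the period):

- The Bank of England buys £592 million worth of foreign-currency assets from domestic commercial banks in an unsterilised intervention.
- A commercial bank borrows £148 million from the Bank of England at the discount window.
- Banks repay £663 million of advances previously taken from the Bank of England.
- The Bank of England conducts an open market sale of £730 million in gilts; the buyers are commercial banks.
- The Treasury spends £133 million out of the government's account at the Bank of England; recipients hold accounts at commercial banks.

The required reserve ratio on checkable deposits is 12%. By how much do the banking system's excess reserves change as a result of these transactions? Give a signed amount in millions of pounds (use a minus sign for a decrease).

-£535.96 million

FX purchase £592 million: reserves +£592M, deposits 0.
Discount-window loan £148 million: reserves +£148M, deposits 0.
Discount-window repayment £663 million: reserves −£663M, deposits 0.
OMO sale (to banks) £730 million: reserves −£730M, deposits 0.
Government spending £133 million: reserves +£133M, deposits +£133M.
Totals: Δreserves = −£520M, Δdeposits = +£133M.
Δrequired reserves = 12% × +£133M = +£15.96M.
Δexcess reserves = Δreserves − Δrequired = −£520M − (+£15.96M) = -£535.96 million.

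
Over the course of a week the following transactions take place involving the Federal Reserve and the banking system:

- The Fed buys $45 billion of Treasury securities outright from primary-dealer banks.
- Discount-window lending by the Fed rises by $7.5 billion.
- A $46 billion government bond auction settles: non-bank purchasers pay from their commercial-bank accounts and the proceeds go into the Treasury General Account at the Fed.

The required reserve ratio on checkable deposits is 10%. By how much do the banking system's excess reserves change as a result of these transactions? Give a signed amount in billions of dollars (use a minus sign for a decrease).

+$11.1 billion

OMO purchase (from banks) $45 billion: reserves +$45B, deposits 0.
Discount-window loan $7.5 billion: reserves +$7.5B, deposits 0.
Government account inflow $46 billion: reserves −$46B, deposits −$46B.
Totals: Δreserves = +$6.5B, Δdeposits = −$46B.
Δrequired reserves = 10% × −$46B = −$4.6B.
Δexcess reserves = Δreserves − Δrequired = +$6.5B − (−$4.6B) = +$11.1 billion.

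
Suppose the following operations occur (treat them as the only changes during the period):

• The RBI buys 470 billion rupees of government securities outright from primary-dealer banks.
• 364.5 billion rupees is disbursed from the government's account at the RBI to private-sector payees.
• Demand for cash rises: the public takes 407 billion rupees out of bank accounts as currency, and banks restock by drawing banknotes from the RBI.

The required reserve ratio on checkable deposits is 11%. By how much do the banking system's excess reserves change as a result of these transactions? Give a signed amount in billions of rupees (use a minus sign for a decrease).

+432.175 billion

OMO purchase (from banks) 470 billion rupees: reserves +470B, deposits 0.
Government spending 364.5 billion rupees: reserves +364.5B, deposits +364.5B.
Currency withdrawal 407 billion rupees: reserves −407B, deposits −407B.
Totals: Δreserves = +427.5B, Δdeposits = −42.5B.
Δrequired reserves = 11% × −42.5B = −4.675B.
Δexcess reserves = Δreserves − Δrequired = +427.5B − (−4.675B) = +432.175 billion.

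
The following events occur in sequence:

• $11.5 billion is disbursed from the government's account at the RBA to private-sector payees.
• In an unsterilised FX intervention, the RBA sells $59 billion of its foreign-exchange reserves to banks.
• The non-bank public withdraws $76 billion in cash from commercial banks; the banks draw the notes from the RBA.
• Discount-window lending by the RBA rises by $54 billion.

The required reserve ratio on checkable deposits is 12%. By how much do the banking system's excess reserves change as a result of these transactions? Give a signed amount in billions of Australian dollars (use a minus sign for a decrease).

-$61.76 billion

Government spending $11.5 billion: reserves +$11.5B, deposits +$11.5B.
FX sale $59 billion: reserves −$59B, deposits 0.
Currency withdrawal $76 billion: reserves −$76B, deposits −$76B.
Discount-window loan $54 billion: reserves +$54B, deposits 0.
Totals: Δreserves = −$69.5B, Δdeposits = −$64.5B.
Δrequired reserves = 12% × −$64.5B = −$7.74B.
Δexcess reserves = Δreserves − Δrequired = −$69.5B − (−$7.74B) = -$61.76 billion.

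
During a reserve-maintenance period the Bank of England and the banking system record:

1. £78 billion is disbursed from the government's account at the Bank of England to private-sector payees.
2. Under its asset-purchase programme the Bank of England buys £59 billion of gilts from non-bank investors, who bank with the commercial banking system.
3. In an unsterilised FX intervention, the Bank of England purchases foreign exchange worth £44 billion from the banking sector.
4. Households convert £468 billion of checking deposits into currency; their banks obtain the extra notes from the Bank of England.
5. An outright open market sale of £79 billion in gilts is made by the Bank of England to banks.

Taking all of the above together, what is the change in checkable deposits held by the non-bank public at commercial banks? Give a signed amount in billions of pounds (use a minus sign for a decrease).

Government spending £78 billion: non-bank counterparties' bank balances rise → +£78B.
Asset purchase (from non-banks) £59 billion: non-bank counterparties' bank balances rise → +£59B.
FX purchase £44 billion: the counterparty is a bank, so public deposits are unchanged → 0.
Currency withdrawal £468 billion: non-bank counterparties' bank balances fall → −£468B.
OMO sale (to banks) £79 billion: the counterparty is a bank, so public deposits are unchanged → 0.
Net: 78 + 59 + 0 − 468 + 0 = -£331 billion.

-£331 billion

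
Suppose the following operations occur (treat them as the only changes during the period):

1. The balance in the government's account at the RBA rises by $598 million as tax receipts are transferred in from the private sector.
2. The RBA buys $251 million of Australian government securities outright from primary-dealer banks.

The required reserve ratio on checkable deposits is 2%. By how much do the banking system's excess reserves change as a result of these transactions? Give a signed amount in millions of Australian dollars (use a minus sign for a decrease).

-$335.04 million

Government account inflow $598 million: reserves −$598M, deposits −$598M.
OMO purchase (from banks) $251 million: reserves +$251M, deposits 0.
Totals: Δreserves = −$347M, Δdeposits = −$598M.
Δrequired reserves = 2% × −$598M = −$11.96M.
Δexcess reserves = Δreserves − Δrequired = −$347M − (−$11.96M) = -$335.04 million.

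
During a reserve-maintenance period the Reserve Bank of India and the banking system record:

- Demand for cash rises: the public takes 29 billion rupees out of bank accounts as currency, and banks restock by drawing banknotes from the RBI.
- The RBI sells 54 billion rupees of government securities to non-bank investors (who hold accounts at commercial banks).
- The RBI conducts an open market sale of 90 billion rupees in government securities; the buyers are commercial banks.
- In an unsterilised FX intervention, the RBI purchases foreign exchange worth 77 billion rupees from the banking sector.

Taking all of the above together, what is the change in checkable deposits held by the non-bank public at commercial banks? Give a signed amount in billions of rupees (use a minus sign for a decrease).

RBI balance sheet:
  Assets:      Securities −144B, Foreign assets +77B
  Liabilities: Bank reserves −96B, Currency in circulation +29B
Commercial banking system:
  Assets:      Reserves at CB −96B, Securities +90B, Foreign assets −77B
  Liabilities: Checkable deposits −83B
So the change in checkable deposits held by the non-bank public at commercial banks is -83 billion.

-83 billion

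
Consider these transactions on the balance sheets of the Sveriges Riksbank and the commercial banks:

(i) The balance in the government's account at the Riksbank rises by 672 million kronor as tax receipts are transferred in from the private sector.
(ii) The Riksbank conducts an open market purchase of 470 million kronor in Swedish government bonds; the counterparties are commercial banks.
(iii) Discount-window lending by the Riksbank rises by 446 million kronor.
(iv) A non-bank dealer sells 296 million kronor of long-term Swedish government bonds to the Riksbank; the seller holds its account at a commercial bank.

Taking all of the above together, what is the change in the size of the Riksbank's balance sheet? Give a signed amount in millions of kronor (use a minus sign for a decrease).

+1212 million

Riksbank balance sheet:
  Assets:      Securities +766M, Loans to banks +446M
  Liabilities: Bank reserves +540M, Government deposits +672M
Change in total Riksbank assets = +1212 million.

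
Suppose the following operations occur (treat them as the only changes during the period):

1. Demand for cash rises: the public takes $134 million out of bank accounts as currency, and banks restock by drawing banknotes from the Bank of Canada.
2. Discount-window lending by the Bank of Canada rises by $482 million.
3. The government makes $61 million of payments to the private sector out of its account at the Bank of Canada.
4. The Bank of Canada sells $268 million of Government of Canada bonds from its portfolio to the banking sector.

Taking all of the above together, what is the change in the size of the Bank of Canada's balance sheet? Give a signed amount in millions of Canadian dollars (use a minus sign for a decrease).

Currency withdrawal $134 million: only the composition of liabilities changes → 0.
Discount-window loan $482 million: a Bank of Canada asset is acquired → +$482M.
Government spending $61 million: only the composition of liabilities changes → 0.
OMO sale (to banks) $268 million: a Bank of Canada asset is shed → −$268M.
Net: 0 + 482 + 0 − 268 = +$214 million.

+$214 million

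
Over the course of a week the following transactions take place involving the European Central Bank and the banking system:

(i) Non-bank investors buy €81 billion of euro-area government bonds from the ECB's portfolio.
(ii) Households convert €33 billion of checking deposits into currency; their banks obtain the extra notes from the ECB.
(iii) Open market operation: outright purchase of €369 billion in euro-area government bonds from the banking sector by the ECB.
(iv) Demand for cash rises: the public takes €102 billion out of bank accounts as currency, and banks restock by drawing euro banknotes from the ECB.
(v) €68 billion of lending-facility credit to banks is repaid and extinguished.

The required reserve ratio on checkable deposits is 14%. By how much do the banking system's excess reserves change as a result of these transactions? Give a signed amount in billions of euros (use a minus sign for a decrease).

+€115.24 billion

Asset sale (to non-banks) €81 billion: reserves −€81B, deposits −€81B.
Currency withdrawal €33 billion: reserves −€33B, deposits −€33B.
OMO purchase (from banks) €369 billion: reserves +€369B, deposits 0.
Currency withdrawal €102 billion: reserves −€102B, deposits −€102B.
Discount-window repayment €68 billion: reserves −€68B, deposits 0.
Totals: Δreserves = +€85B, Δdeposits = −€216B.
Δrequired reserves = 14% × −€216B = −€30.24B.
Δexcess reserves = Δreserves − Δrequired = +€85B − (−€30.24B) = +€115.24 billion.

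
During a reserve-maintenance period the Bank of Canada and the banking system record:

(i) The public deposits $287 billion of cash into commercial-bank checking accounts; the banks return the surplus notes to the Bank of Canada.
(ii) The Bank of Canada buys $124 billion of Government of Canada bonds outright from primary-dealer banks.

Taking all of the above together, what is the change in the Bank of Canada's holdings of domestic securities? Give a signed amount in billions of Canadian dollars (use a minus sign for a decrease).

Currency deposit $287 billion: the Bank of Canada's securities portfolio is untouched → 0.
OMO purchase (from banks) $124 billion: securities added to the Bank of Canada's portfolio → +$124B.
Net: 0 + 124 = +$124 billion.

+$124 billion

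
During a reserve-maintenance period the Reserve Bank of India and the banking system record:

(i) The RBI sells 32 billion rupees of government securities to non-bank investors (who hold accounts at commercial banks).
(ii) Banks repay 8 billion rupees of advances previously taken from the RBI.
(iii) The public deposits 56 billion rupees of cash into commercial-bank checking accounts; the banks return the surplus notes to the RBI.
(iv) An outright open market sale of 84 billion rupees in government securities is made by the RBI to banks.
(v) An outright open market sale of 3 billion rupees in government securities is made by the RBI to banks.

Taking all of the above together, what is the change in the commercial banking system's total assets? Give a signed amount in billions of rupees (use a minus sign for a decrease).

+16 billion

RBI balance sheet:
  Assets:      Securities −119B, Loans to banks −8B
  Liabilities: Bank reserves −71B, Currency in circulation −56B
Commercial banking system:
  Assets:      Reserves at CB −71B, Securities +87B
  Liabilities: Checkable deposits +24B, Borrowings from CB −8B
Change in total bank assets = +16 billion.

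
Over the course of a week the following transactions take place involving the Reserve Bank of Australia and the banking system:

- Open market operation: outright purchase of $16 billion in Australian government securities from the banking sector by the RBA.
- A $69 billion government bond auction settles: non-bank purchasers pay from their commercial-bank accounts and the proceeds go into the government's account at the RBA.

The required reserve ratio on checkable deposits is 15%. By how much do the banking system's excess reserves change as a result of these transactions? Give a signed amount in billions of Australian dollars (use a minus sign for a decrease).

OMO purchase (from banks) $16 billion: reserves +$16B, deposits 0.
Government account inflow $69 billion: reserves −$69B, deposits −$69B.
Totals: Δreserves = −$53B, Δdeposits = −$69B.
Δrequired reserves = 15% × −$69B = −$10.35B.
Δexcess reserves = Δreserves − Δrequired = −$53B − (−$10.35B) = -$42.65 billion.

-$42.65 billion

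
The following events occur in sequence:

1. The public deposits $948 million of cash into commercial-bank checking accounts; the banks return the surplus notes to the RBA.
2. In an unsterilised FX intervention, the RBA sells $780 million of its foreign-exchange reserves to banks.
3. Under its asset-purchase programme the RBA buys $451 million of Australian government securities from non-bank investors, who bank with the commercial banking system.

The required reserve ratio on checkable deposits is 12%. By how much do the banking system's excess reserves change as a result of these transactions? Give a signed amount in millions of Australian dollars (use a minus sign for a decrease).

Currency deposit $948 million: reserves +$948M, deposits +$948M.
FX sale $780 million: reserves −$780M, deposits 0.
Asset purchase (from non-banks) $451 million: reserves +$451M, deposits +$451M.
Totals: Δreserves = +$619M, Δdeposits = +$1399M.
Δrequired reserves = 12% × +$1399M = +$167.88M.
Δexcess reserves = Δreserves − Δrequired = +$619M − (+$167.88M) = +$451.12 million.

+$451.12 million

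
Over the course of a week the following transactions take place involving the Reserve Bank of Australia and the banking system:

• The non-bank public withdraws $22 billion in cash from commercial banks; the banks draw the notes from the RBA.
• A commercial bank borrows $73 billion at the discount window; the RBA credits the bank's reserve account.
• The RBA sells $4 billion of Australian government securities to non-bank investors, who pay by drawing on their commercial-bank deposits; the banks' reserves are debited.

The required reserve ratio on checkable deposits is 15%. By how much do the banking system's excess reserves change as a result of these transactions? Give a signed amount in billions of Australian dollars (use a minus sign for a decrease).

Currency withdrawal $22 billion: reserves −$22B, deposits −$22B.
Discount-window loan $73 billion: reserves +$73B, deposits 0.
Asset sale (to non-banks) $4 billion: reserves −$4B, deposits −$4B.
Totals: Δreserves = +$47B, Δdeposits = −$26B.
Δrequired reserves = 15% × −$26B = −$3.9B.
Δexcess reserves = Δreserves − Δrequired = +$47B − (−$3.9B) = +$50.9 billion.

+$50.9 billion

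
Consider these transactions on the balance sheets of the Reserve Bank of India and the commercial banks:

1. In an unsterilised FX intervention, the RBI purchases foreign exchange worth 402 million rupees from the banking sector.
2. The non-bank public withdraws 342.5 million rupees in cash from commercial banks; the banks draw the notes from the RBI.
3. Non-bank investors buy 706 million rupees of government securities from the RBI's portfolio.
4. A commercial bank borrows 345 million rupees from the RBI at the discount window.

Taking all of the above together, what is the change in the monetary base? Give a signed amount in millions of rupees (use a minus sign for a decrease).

FX purchase 402 million rupees: RBI balance sheet expands → +402M.
Currency withdrawal 342.5 million rupees: just a shift between currency and reserves — both are base money → 0.
Asset sale (to non-banks) 706 million rupees: RBI balance sheet contracts → −706M.
Discount-window loan 345 million rupees: RBI balance sheet expands → +345M.
Net: 402 + 0 − 706 + 345 = +41 million.

+41 million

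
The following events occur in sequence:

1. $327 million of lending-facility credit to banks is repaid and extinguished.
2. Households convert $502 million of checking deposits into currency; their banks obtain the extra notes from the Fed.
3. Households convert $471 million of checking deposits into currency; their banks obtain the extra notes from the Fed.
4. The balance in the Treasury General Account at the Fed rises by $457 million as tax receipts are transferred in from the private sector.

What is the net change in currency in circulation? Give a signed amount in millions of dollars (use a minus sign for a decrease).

+$973 million

Discount-window repayment $327 million: no currency enters or leaves circulation → 0.
Currency withdrawal $502 million: notes leave the central bank → +$502M.
Currency withdrawal $471 million: notes leave the central bank → +$471M.
Government account inflow $457 million: no currency enters or leaves circulation → 0.
Net: 0 + 502 + 471 + 0 = +$973 million.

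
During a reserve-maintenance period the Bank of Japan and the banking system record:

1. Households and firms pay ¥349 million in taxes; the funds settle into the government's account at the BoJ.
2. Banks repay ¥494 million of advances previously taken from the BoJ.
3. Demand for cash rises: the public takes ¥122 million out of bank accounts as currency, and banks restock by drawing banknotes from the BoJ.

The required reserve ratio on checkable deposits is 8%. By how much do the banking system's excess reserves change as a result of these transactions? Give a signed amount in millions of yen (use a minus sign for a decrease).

Government account inflow ¥349 million: reserves −¥349M, deposits −¥349M.
Discount-window repayment ¥494 million: reserves −¥494M, deposits 0.
Currency withdrawal ¥122 million: reserves −¥122M, deposits −¥122M.
Totals: Δreserves = −¥965M, Δdeposits = −¥471M.
Δrequired reserves = 8% × −¥471M = −¥37.68M.
Δexcess reserves = Δreserves − Δrequired = −¥965M − (−¥37.68M) = -¥927.32 million.

-¥927.32 million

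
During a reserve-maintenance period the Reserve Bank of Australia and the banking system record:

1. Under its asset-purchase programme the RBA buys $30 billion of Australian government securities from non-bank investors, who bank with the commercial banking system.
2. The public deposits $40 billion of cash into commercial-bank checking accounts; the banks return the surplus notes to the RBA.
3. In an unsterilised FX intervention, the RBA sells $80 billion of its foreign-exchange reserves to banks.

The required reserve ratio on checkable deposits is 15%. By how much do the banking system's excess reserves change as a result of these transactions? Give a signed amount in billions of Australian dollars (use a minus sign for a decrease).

Asset purchase (from non-banks) $30 billion: reserves +$30B, deposits +$30B.
Currency deposit $40 billion: reserves +$40B, deposits +$40B.
FX sale $80 billion: reserves −$80B, deposits 0.
Totals: Δreserves = −$10B, Δdeposits = +$70B.
Δrequired reserves = 15% × +$70B = +$10.5B.
Δexcess reserves = Δreserves − Δrequired = −$10B − (+$10.5B) = -$20.5 billion.

-$20.5 billion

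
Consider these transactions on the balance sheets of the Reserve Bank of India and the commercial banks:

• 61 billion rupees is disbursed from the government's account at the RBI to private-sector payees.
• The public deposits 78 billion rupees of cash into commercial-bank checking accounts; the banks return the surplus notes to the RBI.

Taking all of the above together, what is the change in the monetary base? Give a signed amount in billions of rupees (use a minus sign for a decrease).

Government spending 61 billion rupees: a non-base liability converts back to reserves → +61B.
Currency deposit 78 billion rupees: just a shift between currency and reserves — both are base money → 0.
Net: 61 + 0 = +61 billion.

+61 billion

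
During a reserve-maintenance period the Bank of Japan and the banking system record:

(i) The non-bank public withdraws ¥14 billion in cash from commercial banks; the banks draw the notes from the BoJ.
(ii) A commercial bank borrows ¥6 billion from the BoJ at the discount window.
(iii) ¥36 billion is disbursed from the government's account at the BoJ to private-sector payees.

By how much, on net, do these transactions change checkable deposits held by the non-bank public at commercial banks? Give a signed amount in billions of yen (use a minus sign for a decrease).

+¥22 billion

Currency withdrawal ¥14 billion: non-bank counterparties' bank balances fall → −¥14B.
Discount-window loan ¥6 billion: the counterparty is a bank, so public deposits are unchanged → 0.
Government spending ¥36 billion: non-bank counterparties' bank balances rise → +¥36B.
Net: −14 + 0 + 36 = +¥22 billion.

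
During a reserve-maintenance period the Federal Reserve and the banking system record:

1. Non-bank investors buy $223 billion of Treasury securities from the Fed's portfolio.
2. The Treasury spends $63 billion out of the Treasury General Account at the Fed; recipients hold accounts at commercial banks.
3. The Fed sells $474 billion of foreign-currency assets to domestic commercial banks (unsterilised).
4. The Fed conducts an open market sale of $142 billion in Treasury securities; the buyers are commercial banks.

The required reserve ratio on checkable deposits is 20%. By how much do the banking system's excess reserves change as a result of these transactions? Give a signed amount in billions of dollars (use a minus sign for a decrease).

-$744 billion

Asset sale (to non-banks) $223 billion: reserves −$223B, deposits −$223B.
Government spending $63 billion: reserves +$63B, deposits +$63B.
FX sale $474 billion: reserves −$474B, deposits 0.
OMO sale (to banks) $142 billion: reserves −$142B, deposits 0.
Totals: Δreserves = −$776B, Δdeposits = −$160B.
Δrequired reserves = 20% × −$160B = −$32B.
Δexcess reserves = Δreserves − Δrequired = −$776B − (−$32B) = -$744 billion.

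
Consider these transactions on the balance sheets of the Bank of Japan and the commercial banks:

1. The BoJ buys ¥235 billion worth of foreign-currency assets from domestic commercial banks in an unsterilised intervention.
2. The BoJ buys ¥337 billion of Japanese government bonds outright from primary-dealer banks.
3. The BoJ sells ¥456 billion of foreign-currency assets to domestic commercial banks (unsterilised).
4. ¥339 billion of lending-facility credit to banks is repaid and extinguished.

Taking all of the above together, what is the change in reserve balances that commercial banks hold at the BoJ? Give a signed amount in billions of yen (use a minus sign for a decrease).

-¥223 billion

FX purchase ¥235 billion: the BoJ pays by crediting reserve accounts → +¥235B.
OMO purchase (from banks) ¥337 billion: the BoJ pays by crediting reserve accounts → +¥337B.
FX sale ¥456 billion: the buying banks pay out of their reserve balances → −¥456B.
Discount-window repayment ¥339 billion: repayment is debited from reserves → −¥339B.
Net: 235 + 337 − 456 − 339 = -¥223 billion.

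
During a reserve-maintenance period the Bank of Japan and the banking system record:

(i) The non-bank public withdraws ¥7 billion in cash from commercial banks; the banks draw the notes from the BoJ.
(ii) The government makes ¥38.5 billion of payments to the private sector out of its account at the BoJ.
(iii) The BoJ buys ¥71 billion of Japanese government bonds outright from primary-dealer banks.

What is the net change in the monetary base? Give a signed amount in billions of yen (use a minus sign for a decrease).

+¥109.5 billion

Currency withdrawal ¥7 billion: just a shift between currency and reserves — both are base money → 0.
Government spending ¥38.5 billion: a non-base liability converts back to reserves → +¥38.5B.
OMO purchase (from banks) ¥71 billion: BoJ balance sheet expands → +¥71B.
Net: 0 + 38.5 + 71 = +¥109.5 billion.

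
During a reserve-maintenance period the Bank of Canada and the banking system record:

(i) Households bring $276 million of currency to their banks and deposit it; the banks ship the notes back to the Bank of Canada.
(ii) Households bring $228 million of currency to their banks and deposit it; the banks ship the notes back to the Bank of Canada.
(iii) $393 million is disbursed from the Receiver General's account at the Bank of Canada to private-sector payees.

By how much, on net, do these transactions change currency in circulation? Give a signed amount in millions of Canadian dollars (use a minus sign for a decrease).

-$504 million

Currency deposit $276 million: notes return to the central bank → −$276M.
Currency deposit $228 million: notes return to the central bank → −$228M.
Government spending $393 million: no currency enters or leaves circulation → 0.
Net: −276 − 228 + 0 = -$504 million.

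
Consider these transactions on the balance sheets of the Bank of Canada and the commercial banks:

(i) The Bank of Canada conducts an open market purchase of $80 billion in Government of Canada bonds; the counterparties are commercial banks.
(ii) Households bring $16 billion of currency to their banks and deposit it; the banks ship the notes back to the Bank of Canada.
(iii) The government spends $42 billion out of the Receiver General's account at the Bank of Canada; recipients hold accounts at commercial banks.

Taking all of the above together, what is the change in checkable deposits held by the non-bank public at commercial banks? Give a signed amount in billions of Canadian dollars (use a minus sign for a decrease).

+$58 billion

Bank of Canada balance sheet:
  Assets:      Securities +$80B
  Liabilities: Bank reserves +$138B, Currency in circulation −$16B, Government deposits −$42B
Commercial banking system:
  Assets:      Reserves at CB +$138B, Securities −$80B
  Liabilities: Checkable deposits +$58B
So the change in checkable deposits held by the non-bank public at commercial banks is +$58 billion.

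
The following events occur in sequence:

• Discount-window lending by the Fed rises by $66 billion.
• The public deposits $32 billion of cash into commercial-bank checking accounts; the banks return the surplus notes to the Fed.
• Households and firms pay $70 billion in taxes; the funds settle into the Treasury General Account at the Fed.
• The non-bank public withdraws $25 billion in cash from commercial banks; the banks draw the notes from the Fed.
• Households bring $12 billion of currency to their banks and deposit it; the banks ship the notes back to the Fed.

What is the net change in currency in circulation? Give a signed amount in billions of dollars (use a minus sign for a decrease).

-$19 billion

Discount-window loan $66 billion: no currency enters or leaves circulation → 0.
Currency deposit $32 billion: notes return to the central bank → −$32B.
Government account inflow $70 billion: no currency enters or leaves circulation → 0.
Currency withdrawal $25 billion: notes leave the central bank → +$25B.
Currency deposit $12 billion: notes return to the central bank → −$12B.
Net: 0 − 32 + 0 + 25 − 12 = -$19 billion.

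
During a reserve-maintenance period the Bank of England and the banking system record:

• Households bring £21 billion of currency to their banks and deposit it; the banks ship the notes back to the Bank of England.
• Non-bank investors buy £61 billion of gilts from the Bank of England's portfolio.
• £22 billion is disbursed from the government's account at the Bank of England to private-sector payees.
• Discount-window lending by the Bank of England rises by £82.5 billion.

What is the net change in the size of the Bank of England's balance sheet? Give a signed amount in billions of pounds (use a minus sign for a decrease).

Currency deposit £21 billion: only the composition of liabilities changes → 0.
Asset sale (to non-banks) £61 billion: a Bank of England asset is shed → −£61B.
Government spending £22 billion: only the composition of liabilities changes → 0.
Discount-window loan £82.5 billion: a Bank of England asset is acquired → +£82.5B.
Net: 0 − 61 + 0 + 82.5 = +£21.5 billion.

+£21.5 billion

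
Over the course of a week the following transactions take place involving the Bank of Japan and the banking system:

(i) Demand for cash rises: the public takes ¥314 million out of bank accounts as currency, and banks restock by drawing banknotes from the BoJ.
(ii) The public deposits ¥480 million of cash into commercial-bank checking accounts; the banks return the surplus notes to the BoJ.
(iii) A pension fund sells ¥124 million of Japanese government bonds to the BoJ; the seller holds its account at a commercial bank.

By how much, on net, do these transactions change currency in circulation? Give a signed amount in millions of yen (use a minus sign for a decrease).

-¥166 million

BoJ balance sheet:
  Assets:      Securities +¥124M
  Liabilities: Bank reserves +¥290M, Currency in circulation −¥166M
Commercial banking system:
  Assets:      Reserves at CB +¥290M
  Liabilities: Checkable deposits +¥290M
So the change in currency in circulation is -¥166 million.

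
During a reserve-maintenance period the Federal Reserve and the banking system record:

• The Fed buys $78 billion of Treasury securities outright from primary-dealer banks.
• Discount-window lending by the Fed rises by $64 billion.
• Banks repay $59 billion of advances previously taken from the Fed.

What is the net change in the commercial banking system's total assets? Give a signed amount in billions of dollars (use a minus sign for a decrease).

+$5 billion

OMO purchase (from banks) $78 billion: just an asset swap on bank balance sheets → 0.
Discount-window loan $64 billion: bank balance sheets expand → +$64B.
Discount-window repayment $59 billion: bank balance sheets shrink → −$59B.
Net: 0 + 64 − 59 = +$5 billion.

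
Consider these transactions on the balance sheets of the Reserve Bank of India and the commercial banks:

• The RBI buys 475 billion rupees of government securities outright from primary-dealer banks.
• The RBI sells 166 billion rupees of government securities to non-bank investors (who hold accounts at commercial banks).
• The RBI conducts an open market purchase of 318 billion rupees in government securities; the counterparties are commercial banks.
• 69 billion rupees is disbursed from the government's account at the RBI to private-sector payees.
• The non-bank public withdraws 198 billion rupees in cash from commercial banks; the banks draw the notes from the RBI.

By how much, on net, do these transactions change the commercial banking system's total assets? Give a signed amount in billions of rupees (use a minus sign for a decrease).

-295 billion

OMO purchase (from banks) 475 billion rupees: just an asset swap on bank balance sheets → 0.
Asset sale (to non-banks) 166 billion rupees: bank balance sheets shrink → −166B.
OMO purchase (from banks) 318 billion rupees: just an asset swap on bank balance sheets → 0.
Government spending 69 billion rupees: bank balance sheets expand → +69B.
Currency withdrawal 198 billion rupees: bank balance sheets shrink → −198B.
Net: 0 − 166 + 0 + 69 − 198 = -295 billion.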